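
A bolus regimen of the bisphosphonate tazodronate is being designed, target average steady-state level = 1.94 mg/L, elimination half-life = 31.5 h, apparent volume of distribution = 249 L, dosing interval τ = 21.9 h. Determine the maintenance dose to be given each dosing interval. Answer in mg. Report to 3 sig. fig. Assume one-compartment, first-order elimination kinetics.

k = ln2 / t½ = 0.693147 / 31.5 = 0.02200 h⁻¹
CL = k × Vd = 0.02200 × 249 = 5.478 L/h
At steady state, Dose/τ = Css × CL.
Dose = Css × CL × τ = 1.94 × 5.478 × 21.9 = 232.7 mg

233 mg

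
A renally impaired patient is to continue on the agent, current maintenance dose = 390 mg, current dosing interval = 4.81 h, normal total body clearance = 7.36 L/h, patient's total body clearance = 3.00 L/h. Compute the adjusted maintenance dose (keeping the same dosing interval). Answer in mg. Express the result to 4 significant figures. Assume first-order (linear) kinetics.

To keep the same average steady-state level, dosing rate must scale with clearance.
CL ratio = 3.00 / 7.36 = 0.4076
New dose (same interval) = 390 × 0.4076 = 159.0 mg

159.0 mg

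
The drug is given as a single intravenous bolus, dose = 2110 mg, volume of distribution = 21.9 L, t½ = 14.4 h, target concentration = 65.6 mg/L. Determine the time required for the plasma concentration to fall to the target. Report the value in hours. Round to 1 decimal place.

8.0 h

C₀ = Dose / Vd = 2110 / 21.9 = 96.35 mg/L
k = ln2 / t½ = 0.693147 / 14.4 = 0.04814 h⁻¹
t = ln(C₀ / C) / k = ln(96.35 / 65.6) / 0.04814
  = ln(1.469) / 0.04814 = 0.3846 / 0.04814 = 7.989 h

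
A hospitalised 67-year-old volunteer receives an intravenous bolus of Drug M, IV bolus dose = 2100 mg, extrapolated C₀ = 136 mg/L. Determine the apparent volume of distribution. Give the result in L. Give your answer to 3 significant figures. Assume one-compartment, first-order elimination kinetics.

Vd = Dose / C₀ = 2100 / 136 = 15.44 L

15.4 L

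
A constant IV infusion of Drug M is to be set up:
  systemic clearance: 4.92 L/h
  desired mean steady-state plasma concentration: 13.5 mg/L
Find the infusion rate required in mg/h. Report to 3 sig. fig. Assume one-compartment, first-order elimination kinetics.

66.4 mg/h

At steady state, infusion rate R₀ = Css × CL = 13.5 × 4.920 = 66.42 mg/h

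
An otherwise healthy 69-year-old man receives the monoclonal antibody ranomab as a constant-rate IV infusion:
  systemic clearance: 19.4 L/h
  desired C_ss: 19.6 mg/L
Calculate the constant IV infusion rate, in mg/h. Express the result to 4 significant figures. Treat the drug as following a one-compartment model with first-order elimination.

At steady state, infusion rate R₀ = Css × CL = 19.6 × 19.40 = 380.2 mg/h

380.2 mg/h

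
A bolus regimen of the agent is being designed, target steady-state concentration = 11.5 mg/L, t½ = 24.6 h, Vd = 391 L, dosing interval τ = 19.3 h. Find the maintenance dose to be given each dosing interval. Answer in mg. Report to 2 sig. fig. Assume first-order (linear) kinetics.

k = ln2 / t½ = 0.693147 / 24.6 = 0.02818 h⁻¹
CL = k × Vd = 0.02818 × 391 = 11.02 L/h
At steady state, Dose/τ = Css × CL.
Dose = Css × CL × τ = 11.5 × 11.02 × 19.3 = 2446 mg

2400 mg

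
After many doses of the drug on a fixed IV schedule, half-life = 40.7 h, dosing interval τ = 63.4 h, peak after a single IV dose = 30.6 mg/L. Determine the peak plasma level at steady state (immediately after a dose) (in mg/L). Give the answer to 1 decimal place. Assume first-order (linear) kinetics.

k = ln2 / t½ = 0.693147 / 40.7 = 0.01703 h⁻¹
e^(−kτ) = e^(−0.01703 × 63.4) = 0.3397
Accumulation ratio R = 1 / (1 − e^(−kτ)) = 1 / (1 − 0.3397) = 1.514
Steady-state peak = C₀ × R = 30.6 × 1.514 = 46.33 mg/L

46.3 mg/L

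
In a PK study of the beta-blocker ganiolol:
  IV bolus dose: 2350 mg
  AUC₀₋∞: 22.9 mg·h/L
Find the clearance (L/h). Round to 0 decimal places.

CL = Dose / AUC = 2350 / 22.9 = 102.6 L/h

103 L/h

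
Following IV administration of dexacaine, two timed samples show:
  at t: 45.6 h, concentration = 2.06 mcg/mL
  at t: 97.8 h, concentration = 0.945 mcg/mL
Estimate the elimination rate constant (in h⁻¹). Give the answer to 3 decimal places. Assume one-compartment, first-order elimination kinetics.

0.015 h⁻¹

k = ln(C₁/C₂) / (t₂ − t₁) = ln(2.06/0.945) / (97.8 − 45.6)
  = 0.7793 / 52.20 = 0.01493 h⁻¹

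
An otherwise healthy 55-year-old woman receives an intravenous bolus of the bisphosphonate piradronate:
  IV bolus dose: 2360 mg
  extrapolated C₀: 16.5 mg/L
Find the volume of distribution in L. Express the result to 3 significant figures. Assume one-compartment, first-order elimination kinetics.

Vd = Dose / C₀ = 2360 / 16.5 = 143.0 L

143 L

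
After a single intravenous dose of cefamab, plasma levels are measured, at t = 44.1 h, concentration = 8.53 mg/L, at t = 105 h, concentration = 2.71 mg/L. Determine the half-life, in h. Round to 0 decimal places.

k = ln(C₁/C₂) / (t₂ − t₁) = ln(8.53/2.71) / (105 − 44.1)
  = 1.147 / 60.90 = 0.01883 h⁻¹
t½ = ln2 / k = 0.693147 / 0.01883 = 36.81 h

37 h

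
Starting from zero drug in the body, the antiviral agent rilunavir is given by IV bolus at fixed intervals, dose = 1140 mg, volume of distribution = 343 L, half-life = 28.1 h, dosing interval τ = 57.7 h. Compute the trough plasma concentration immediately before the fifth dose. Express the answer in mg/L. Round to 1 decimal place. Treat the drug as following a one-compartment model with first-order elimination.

1.1 mg/L

C₀ per dose = Dose / Vd = 1140 / 343 = 3.324 mg/L
k = ln2 / t½ = 0.693147 / 28.1 = 0.02467 h⁻¹
Fraction remaining after one interval: r = e^(−kτ) = e^(−0.02467 × 57.7) = 0.2409
Before dose 5, 4 doses have been given (aged 1τ, 2τ, 3τ, 4τ).
C_trough = C₀ × (r + r² + … + r^4) = C₀ × r(1−r^4)/(1−r)
        = 3.324 × 0.2409 × (1 − 0.003368) / (1 − 0.2409) = 1.051 mg/L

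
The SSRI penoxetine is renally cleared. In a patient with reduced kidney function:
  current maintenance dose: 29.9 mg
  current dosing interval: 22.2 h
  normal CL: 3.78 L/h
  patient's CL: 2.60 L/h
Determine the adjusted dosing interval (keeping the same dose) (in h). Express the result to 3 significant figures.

To keep the same average steady-state level, dosing rate must scale with clearance.
CL ratio = 2.60 / 3.78 = 0.6878
New interval (same dose) = 22.2 / 0.6878 = 32.28 h

32.3 h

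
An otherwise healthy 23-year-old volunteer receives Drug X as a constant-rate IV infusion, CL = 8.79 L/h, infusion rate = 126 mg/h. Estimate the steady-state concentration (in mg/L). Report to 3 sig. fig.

14.3 mg/L

At steady state Css = R₀ / CL = 126 / 8.790 = 14.33 mg/L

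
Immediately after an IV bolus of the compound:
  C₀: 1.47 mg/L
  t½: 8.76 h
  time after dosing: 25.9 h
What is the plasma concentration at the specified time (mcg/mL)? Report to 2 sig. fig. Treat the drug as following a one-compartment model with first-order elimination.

k = ln2 / t½ = 0.693147 / 8.76 = 0.07913 h⁻¹
C = C₀ · e^(−k·t) = 1.470 × e^(−0.07913 × 25.9)
  = 1.470 × 0.1288 = 0.1893 mg/L
(0.1893 mg/L = 0.1893 mcg/mL)

0.19 mcg/mL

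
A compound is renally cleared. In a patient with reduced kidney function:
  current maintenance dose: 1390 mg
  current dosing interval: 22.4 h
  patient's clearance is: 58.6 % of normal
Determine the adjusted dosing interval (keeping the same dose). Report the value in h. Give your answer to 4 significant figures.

38.23 h

To keep the same average steady-state level, dosing rate must scale with clearance.
CL ratio = 58.6 / 100 = 0.5860
New interval (same dose) = 22.4 / 0.5860 = 38.23 h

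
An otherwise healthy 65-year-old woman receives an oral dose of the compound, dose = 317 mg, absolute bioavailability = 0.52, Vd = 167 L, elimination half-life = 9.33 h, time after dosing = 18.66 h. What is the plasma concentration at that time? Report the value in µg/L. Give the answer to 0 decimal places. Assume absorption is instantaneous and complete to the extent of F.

247 µg/L

Amount reaching circulation = F × Dose = 0.52 × 317.0 = 164.8 mg
C₀ = F·Dose / Vd = 164.8 / 167 = 0.9868 mg/L
k = ln2 / t½ = 0.693147 / 9.33 = 0.07429 h⁻¹
t / t½ = 18.66 / 9.33 = 2 half-lives
C = C₀ × (1/2)^2 = 0.9868 × 0.2500 = 0.2467 mg/L
Convert: 0.2467 mg/L × 1000 = 246.7 µg/L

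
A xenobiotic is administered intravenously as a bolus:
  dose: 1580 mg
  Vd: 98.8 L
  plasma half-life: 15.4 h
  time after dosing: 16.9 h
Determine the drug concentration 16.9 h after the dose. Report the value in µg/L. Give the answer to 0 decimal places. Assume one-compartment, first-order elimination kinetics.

C₀ = Dose / Vd = 1580 / 98.8 = 15.99 mg/L
k = ln2 / t½ = 0.693147 / 15.4 = 0.04501 h⁻¹
C = C₀ · e^(−k·t) = 15.99 × e^(−0.04501 × 16.9)
  = 15.99 × 0.4674 = 7.474 mg/L
Convert: 7.474 mg/L × 1000 = 7474 µg/L

7474 µg/L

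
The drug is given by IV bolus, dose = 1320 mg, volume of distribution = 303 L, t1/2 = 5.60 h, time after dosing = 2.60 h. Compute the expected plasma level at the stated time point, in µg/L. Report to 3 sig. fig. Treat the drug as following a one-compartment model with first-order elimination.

3160 µg/L

C₀ = Dose / Vd = 1320 / 303 = 4.356 mg/L
k = ln2 / t½ = 0.693147 / 5.60 = 0.1238 h⁻¹
C = C₀ · e^(−k·t) = 4.356 × e^(−0.1238 × 2.60)
  = 4.356 × 0.7248 = 3.157 mg/L
Convert: 3.157 mg/L × 1000 = 3157 µg/L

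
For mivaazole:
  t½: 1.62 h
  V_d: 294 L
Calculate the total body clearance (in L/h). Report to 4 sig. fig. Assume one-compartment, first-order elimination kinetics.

k = ln2 / t½ = 0.693147 / 1.62 = 0.4279 h⁻¹
CL = k × Vd = 0.4279 × 294 = 125.8 L/h

125.8 L/h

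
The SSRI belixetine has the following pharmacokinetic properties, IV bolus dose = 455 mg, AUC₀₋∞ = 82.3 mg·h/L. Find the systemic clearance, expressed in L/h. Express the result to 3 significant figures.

CL = Dose / AUC = 455 / 82.3 = 5.529 L/h

5.53 L/h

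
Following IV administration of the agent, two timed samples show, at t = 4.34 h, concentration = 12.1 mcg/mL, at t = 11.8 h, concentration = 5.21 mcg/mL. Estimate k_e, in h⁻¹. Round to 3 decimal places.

0.113 h⁻¹

k = ln(C₁/C₂) / (t₂ − t₁) = ln(12.1/5.21) / (11.8 − 4.34)
  = 0.8426 / 7.460 = 0.1129 h⁻¹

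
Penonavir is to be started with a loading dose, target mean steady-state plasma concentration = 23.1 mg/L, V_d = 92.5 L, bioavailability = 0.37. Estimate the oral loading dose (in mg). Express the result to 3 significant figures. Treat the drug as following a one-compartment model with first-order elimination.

5780 mg

LD = Css × Vd / F = 23.1 × 92.5 / 0.37 = 5775 mg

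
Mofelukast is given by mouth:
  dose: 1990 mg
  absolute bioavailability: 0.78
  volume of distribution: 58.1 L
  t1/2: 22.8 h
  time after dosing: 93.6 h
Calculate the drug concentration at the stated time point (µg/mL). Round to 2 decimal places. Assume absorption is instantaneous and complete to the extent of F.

Amount reaching circulation = F × Dose = 0.78 × 1990 = 1552 mg
C₀ = F·Dose / Vd = 1552 / 58.1 = 26.71 mg/L
k = ln2 / t½ = 0.693147 / 22.8 = 0.03040 h⁻¹
C = C₀ · e^(−k·t) = 26.71 × e^(−0.03040 × 93.6)
  = 26.71 × 0.05811 = 1.552 mg/L
(1.552 mg/L = 1.552 µg/mL)

1.55 µg/mL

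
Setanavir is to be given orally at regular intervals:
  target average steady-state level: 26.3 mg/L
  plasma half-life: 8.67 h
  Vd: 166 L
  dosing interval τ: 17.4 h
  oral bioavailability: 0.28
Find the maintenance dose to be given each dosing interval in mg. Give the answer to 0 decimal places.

21690 mg

k = ln2 / t½ = 0.693147 / 8.67 = 0.07995 h⁻¹
CL = k × Vd = 0.07995 × 166 = 13.27 L/h
At steady state, F × (Dose/τ) = Css × CL.
Dose = Css × CL × τ / F = 26.3 × 13.27 × 17.4 / 0.28 = 21690 mg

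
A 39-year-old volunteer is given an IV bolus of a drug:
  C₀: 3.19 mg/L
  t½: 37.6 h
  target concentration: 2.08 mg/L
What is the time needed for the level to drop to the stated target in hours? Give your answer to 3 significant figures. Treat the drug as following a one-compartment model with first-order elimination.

23.2 h

k = ln2 / t½ = 0.693147 / 37.6 = 0.01843 h⁻¹
t = ln(C₀ / C) / k = ln(3.190 / 2.08) / 0.01843
  = ln(1.534) / 0.01843 = 0.4279 / 0.01843 = 23.22 h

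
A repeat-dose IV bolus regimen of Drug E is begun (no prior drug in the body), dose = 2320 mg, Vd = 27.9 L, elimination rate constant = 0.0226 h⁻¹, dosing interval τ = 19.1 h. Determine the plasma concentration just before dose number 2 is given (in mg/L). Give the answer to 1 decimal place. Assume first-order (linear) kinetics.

C₀ per dose = Dose / Vd = 2320 / 27.9 = 83.15 mg/L
Fraction remaining after one interval: r = e^(−kτ) = e^(−0.02260 × 19.1) = 0.6494
Before dose 2, 1 dose has been given (aged 1τ).
C_trough = C₀ × r = 83.15 × 0.6494 = 54.00 mg/L

54.0 mg/L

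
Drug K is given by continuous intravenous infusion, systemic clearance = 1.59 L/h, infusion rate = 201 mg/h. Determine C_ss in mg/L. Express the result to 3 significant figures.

126 mg/L

At steady state Css = R₀ / CL = 201 / 1.590 = 126.4 mg/L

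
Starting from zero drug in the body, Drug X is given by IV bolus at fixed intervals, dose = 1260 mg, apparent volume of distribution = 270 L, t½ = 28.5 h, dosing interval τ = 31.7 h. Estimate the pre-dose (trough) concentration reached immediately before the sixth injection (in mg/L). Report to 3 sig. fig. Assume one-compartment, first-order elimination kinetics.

C₀ per dose = Dose / Vd = 1260 / 270 = 4.667 mg/L
k = ln2 / t½ = 0.693147 / 28.5 = 0.02432 h⁻¹
Fraction remaining after one interval: r = e^(−kτ) = e^(−0.02432 × 31.7) = 0.4626
Before dose 6, 5 doses have been given (aged 1τ, 2τ, 3τ, 4τ, 5τ).
C_trough = C₀ × (r + r² + … + r^5) = C₀ × r(1−r^5)/(1−r)
        = 4.667 × 0.4626 × (1 − 0.02118) / (1 − 0.4626) = 3.932 mg/L

3.93 mg/L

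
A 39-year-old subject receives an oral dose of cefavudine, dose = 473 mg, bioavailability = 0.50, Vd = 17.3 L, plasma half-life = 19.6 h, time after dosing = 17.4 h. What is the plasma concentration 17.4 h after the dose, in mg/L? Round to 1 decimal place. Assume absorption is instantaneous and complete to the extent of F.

7.4 mg/L

Amount reaching circulation = F × Dose = 0.50 × 473.0 = 236.5 mg
C₀ = F·Dose / Vd = 236.5 / 17.3 = 13.67 mg/L
k = ln2 / t½ = 0.693147 / 19.6 = 0.03536 h⁻¹
C = C₀ · e^(−k·t) = 13.67 × e^(−0.03536 × 17.4)
  = 13.67 × 0.5405 = 7.389 mg/L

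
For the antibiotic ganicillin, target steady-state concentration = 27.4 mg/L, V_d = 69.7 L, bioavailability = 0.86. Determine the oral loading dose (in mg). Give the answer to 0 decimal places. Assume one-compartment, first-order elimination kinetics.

2221 mg

LD = Css × Vd / F = 27.4 × 69.7 / 0.86 = 2221 mg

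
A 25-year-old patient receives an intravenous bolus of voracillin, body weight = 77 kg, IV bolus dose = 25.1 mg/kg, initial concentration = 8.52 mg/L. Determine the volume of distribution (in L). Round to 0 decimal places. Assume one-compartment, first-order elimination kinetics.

Dose = 25.1 × 77 = 1933 mg
Vd = Dose / C₀ = 1933 / 8.52 = 226.9 L

227 L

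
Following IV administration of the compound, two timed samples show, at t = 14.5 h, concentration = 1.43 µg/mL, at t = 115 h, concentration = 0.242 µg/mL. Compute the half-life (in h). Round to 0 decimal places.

39 h

k = ln(C₁/C₂) / (t₂ − t₁) = ln(1.43/0.242) / (115 − 14.5)
  = 1.776 / 100.5 = 0.01767 h⁻¹
t½ = ln2 / k = 0.693147 / 0.01767 = 39.23 h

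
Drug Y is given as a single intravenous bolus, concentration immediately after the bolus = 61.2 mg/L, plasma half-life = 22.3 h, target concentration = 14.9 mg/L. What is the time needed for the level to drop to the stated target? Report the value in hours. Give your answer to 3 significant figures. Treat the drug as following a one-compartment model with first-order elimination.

45.5 h

k = ln2 / t½ = 0.693147 / 22.3 = 0.03108 h⁻¹
t = ln(C₀ / C) / k = ln(61.20 / 14.9) / 0.03108
  = ln(4.107) / 0.03108 = 1.413 / 0.03108 = 45.46 h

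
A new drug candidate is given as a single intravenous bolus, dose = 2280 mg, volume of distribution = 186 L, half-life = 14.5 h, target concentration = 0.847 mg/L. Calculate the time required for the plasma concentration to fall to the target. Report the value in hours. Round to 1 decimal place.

C₀ = Dose / Vd = 2280 / 186 = 12.26 mg/L
k = ln2 / t½ = 0.693147 / 14.5 = 0.04780 h⁻¹
t = ln(C₀ / C) / k = ln(12.26 / 0.847) / 0.04780
  = ln(14.47) / 0.04780 = 2.672 / 0.04780 = 55.90 h

55.9 h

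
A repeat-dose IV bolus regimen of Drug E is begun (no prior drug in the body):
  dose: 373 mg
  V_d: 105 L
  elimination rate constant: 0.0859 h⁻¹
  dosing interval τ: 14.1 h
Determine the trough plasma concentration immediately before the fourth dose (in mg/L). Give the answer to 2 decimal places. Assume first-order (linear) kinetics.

1.47 mg/L

C₀ per dose = Dose / Vd = 373 / 105 = 3.552 mg/L
Fraction remaining after one interval: r = e^(−kτ) = e^(−0.08590 × 14.1) = 0.2978
Before dose 4, 3 doses have been given (aged 1τ, 2τ, 3τ).
C_trough = C₀ × (r + r² + … + r^3) = C₀ × r(1−r^3)/(1−r)
        = 3.552 × 0.2978 × (1 − 0.02641) / (1 − 0.2978) = 1.467 mg/L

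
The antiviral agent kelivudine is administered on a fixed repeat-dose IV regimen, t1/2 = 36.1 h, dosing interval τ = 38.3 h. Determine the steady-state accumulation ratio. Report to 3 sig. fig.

1.92

k = ln2 / t½ = 0.693147 / 36.1 = 0.01920 h⁻¹
e^(−kτ) = e^(−0.01920 × 38.3) = 0.4793
Accumulation ratio R = 1 / (1 − e^(−kτ)) = 1 / (1 − 0.4793) = 1.920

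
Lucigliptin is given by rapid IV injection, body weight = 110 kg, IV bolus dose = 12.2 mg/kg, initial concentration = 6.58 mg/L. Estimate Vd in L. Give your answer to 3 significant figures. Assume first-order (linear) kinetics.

204 L

Dose = 12.2 × 110 = 1342 mg
Vd = Dose / C₀ = 1342 / 6.58 = 204.0 L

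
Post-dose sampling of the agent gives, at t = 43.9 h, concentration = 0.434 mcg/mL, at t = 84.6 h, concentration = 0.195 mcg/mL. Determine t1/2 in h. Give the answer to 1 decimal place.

35.3 h

k = ln(C₁/C₂) / (t₂ − t₁) = ln(0.434/0.195) / (84.6 − 43.9)
  = 0.8000 / 40.70 = 0.01966 h⁻¹
t½ = ln2 / k = 0.693147 / 0.01966 = 35.26 h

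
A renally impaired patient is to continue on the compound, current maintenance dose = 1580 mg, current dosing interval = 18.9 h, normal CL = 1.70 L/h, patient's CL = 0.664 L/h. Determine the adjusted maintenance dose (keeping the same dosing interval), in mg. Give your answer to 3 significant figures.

To keep the same average steady-state level, dosing rate must scale with clearance.
CL ratio = 0.664 / 1.70 = 0.3906
New dose (same interval) = 1580 × 0.3906 = 617.1 mg

617 mg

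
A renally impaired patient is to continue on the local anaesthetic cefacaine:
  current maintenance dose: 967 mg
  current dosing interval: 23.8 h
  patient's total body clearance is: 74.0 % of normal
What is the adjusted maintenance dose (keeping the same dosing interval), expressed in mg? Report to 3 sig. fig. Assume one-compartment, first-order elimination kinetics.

716 mg

To keep the same average steady-state level, dosing rate must scale with clearance.
CL ratio = 74.0 / 100 = 0.7400
New dose (same interval) = 967 × 0.7400 = 715.6 mg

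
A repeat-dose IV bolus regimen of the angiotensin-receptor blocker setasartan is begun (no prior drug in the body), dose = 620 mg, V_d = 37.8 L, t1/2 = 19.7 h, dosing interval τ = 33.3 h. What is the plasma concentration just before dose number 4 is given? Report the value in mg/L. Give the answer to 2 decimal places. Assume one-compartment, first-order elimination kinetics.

7.14 mg/L

C₀ per dose = Dose / Vd = 620 / 37.8 = 16.40 mg/L
k = ln2 / t½ = 0.693147 / 19.7 = 0.03519 h⁻¹
Fraction remaining after one interval: r = e^(−kτ) = e^(−0.03519 × 33.3) = 0.3098
Before dose 4, 3 doses have been given (aged 1τ, 2τ, 3τ).
C_trough = C₀ × (r + r² + … + r^3) = C₀ × r(1−r^3)/(1−r)
        = 16.40 × 0.3098 × (1 − 0.02973) / (1 − 0.3098) = 7.142 mg/L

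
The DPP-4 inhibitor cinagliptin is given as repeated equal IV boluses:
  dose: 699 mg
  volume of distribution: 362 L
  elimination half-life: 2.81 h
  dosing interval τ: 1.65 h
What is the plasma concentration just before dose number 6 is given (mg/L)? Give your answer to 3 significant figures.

C₀ per dose = Dose / Vd = 699 / 362 = 1.931 mg/L
k = ln2 / t½ = 0.693147 / 2.81 = 0.2467 h⁻¹
Fraction remaining after one interval: r = e^(−kτ) = e^(−0.2467 × 1.65) = 0.6656
Before dose 6, 5 doses have been given (aged 1τ, 2τ, 3τ, 4τ, 5τ).
C_trough = C₀ × (r + r² + … + r^5) = C₀ × r(1−r^5)/(1−r)
        = 1.931 × 0.6656 × (1 − 0.1306) / (1 − 0.6656) = 3.342 mg/L

3.34 mg/L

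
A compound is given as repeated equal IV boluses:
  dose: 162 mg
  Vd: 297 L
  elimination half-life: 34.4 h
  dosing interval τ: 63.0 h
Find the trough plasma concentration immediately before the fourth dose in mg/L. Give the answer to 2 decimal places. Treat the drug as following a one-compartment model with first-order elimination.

C₀ per dose = Dose / Vd = 162 / 297 = 0.5455 mg/L
k = ln2 / t½ = 0.693147 / 34.4 = 0.02015 h⁻¹
Fraction remaining after one interval: r = e^(−kτ) = e^(−0.02015 × 63.0) = 0.2810
Before dose 4, 3 doses have been given (aged 1τ, 2τ, 3τ).
C_trough = C₀ × (r + r² + … + r^3) = C₀ × r(1−r^3)/(1−r)
        = 0.5455 × 0.2810 × (1 − 0.02219) / (1 − 0.2810) = 0.2085 mg/L

0.21 mg/L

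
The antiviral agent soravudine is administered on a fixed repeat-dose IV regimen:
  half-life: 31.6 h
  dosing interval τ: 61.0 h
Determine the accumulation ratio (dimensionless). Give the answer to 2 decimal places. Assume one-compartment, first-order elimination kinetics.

1.36

k = ln2 / t½ = 0.693147 / 31.6 = 0.02194 h⁻¹
e^(−kτ) = e^(−0.02194 × 61.0) = 0.2623
Accumulation ratio R = 1 / (1 − e^(−kτ)) = 1 / (1 − 0.2623) = 1.356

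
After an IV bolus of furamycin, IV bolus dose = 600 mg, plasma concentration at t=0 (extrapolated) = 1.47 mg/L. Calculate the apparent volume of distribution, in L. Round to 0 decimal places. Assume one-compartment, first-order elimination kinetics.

Vd = Dose / C₀ = 600.0 / 1.47 = 408.2 L

408 L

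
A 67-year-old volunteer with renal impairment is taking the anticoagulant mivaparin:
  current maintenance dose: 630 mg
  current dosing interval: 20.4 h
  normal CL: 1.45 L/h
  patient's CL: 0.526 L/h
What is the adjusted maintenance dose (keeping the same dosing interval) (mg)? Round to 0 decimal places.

To keep the same average steady-state level, dosing rate must scale with clearance.
CL ratio = 0.526 / 1.45 = 0.3628
New dose (same interval) = 630 × 0.3628 = 228.6 mg

229 mg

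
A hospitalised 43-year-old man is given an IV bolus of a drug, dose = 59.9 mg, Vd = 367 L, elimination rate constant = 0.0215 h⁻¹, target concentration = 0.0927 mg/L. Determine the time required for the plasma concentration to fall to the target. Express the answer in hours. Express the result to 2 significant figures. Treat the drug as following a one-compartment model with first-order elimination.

26 h

C₀ = Dose / Vd = 59.90 / 367 = 0.1632 mg/L
t = ln(C₀ / C) / k = ln(0.1632 / 0.0927) / 0.02150
  = ln(1.761) / 0.02150 = 0.5659 / 0.02150 = 26.32 h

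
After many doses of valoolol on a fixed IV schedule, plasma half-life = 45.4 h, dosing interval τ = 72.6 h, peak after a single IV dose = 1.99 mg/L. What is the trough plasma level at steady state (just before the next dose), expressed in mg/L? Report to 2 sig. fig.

k = ln2 / t½ = 0.693147 / 45.4 = 0.01527 h⁻¹
e^(−kτ) = e^(−0.01527 × 72.6) = 0.3300
Accumulation ratio R = 1 / (1 − e^(−kτ)) = 1 / (1 − 0.3300) = 1.493
Steady-state trough = C₀ × R × e^(−kτ) = 1.99 × 1.493 × 0.3300 = 0.9805 mg/L

0.98 mg/L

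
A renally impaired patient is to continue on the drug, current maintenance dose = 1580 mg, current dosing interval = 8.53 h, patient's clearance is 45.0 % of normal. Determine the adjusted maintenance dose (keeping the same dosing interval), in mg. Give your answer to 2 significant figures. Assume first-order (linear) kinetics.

710 mg

To keep the same average steady-state level, dosing rate must scale with clearance.
CL ratio = 45.0 / 100 = 0.4500
New dose (same interval) = 1580 × 0.4500 = 711.0 mg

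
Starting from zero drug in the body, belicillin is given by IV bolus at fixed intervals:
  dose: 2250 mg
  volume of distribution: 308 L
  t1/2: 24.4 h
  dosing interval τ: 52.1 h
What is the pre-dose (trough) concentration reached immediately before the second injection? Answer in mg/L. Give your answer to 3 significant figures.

C₀ per dose = Dose / Vd = 2250 / 308 = 7.305 mg/L
k = ln2 / t½ = 0.693147 / 24.4 = 0.02841 h⁻¹
Fraction remaining after one interval: r = e^(−kτ) = e^(−0.02841 × 52.1) = 0.2276
Before dose 2, 1 dose has been given (aged 1τ).
C_trough = C₀ × r = 7.305 × 0.2276 = 1.663 mg/L

1.66 mg/L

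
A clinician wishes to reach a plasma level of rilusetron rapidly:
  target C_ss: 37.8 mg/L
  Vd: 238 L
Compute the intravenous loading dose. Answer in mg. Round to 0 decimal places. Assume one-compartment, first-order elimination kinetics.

8996 mg

LD = Css × Vd = 37.8 × 238 = 8996 mg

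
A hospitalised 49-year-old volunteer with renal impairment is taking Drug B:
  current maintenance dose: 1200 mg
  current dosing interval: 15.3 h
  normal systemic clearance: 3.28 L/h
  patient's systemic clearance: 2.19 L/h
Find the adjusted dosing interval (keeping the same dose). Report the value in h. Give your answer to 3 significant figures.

To keep the same average steady-state level, dosing rate must scale with clearance.
CL ratio = 2.19 / 3.28 = 0.6677
New interval (same dose) = 15.3 / 0.6677 = 22.91 h

22.9 h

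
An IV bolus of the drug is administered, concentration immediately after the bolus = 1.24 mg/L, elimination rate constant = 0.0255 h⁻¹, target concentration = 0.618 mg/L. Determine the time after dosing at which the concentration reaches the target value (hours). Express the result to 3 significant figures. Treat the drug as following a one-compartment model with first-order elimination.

t = ln(C₀ / C) / k = ln(1.240 / 0.618) / 0.02550
  = ln(2.006) / 0.02550 = 0.6961 / 0.02550 = 27.30 h

27.3 h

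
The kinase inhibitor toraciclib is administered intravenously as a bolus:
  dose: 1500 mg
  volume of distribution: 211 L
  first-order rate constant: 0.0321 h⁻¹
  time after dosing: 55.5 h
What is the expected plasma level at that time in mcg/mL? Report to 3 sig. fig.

C₀ = Dose / Vd = 1500 / 211 = 7.109 mg/L
C = C₀ · e^(−k·t) = 7.109 × e^(−0.03210 × 55.5)
  = 7.109 × 0.1684 = 1.197 mg/L
(1.197 mg/L = 1.197 mcg/mL)

1.20 mcg/mL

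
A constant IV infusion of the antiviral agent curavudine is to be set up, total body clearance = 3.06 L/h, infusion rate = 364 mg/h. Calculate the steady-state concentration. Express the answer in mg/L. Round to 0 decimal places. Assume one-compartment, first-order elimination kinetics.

119 mg/L

At steady state Css = R₀ / CL = 364 / 3.060 = 119.0 mg/L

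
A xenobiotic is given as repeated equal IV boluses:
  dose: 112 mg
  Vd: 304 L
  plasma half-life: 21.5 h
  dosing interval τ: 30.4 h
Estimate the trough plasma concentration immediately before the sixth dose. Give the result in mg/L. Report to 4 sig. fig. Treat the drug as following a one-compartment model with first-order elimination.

C₀ per dose = Dose / Vd = 112 / 304 = 0.3684 mg/L
k = ln2 / t½ = 0.693147 / 21.5 = 0.03224 h⁻¹
Fraction remaining after one interval: r = e^(−kτ) = e^(−0.03224 × 30.4) = 0.3753
Before dose 6, 5 doses have been given (aged 1τ, 2τ, 3τ, 4τ, 5τ).
C_trough = C₀ × (r + r² + … + r^5) = C₀ × r(1−r^5)/(1−r)
        = 0.3684 × 0.3753 × (1 − 0.007445) / (1 − 0.3753) = 0.2197 mg/L

0.2197 mg/L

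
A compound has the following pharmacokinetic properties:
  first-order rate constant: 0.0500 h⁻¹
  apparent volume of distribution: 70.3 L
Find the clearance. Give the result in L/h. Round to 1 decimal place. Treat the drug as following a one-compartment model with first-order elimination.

CL = k × Vd = 0.0500 × 70.3 = 3.515 L/h

3.5 L/h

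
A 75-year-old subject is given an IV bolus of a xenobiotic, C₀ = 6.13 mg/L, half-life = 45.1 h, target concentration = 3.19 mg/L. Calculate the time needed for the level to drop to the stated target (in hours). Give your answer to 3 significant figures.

k = ln2 / t½ = 0.693147 / 45.1 = 0.01537 h⁻¹
t = ln(C₀ / C) / k = ln(6.130 / 3.19) / 0.01537
  = ln(1.922) / 0.01537 = 0.6534 / 0.01537 = 42.51 h

42.5 h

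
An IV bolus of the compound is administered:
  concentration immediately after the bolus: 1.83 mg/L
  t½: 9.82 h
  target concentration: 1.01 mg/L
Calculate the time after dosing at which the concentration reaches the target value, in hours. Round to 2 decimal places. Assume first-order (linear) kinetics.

k = ln2 / t½ = 0.693147 / 9.82 = 0.07059 h⁻¹
t = ln(C₀ / C) / k = ln(1.830 / 1.01) / 0.07059
  = ln(1.812) / 0.07059 = 0.5944 / 0.07059 = 8.420 h

8.42 h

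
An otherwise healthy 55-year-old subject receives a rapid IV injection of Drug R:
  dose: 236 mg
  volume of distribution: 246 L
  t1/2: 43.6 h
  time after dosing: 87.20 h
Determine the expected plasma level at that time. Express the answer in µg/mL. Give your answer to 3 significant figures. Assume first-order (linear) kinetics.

0.240 µg/mL

C₀ = Dose / Vd = 236.0 / 246 = 0.9593 mg/L
k = ln2 / t½ = 0.693147 / 43.6 = 0.01590 h⁻¹
t / t½ = 87.20 / 43.6 = 2 half-lives
C = C₀ × (1/2)^2 = 0.9593 × 0.2500 = 0.2398 mg/L
(0.2398 mg/L = 0.2398 µg/mL)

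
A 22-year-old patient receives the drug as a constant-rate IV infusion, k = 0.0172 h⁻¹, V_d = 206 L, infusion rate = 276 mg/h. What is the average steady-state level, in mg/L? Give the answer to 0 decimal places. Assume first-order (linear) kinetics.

CL = k × Vd = 0.01720 × 206 = 3.543 L/h
At steady state Css = R₀ / CL = 276 / 3.543 = 77.90 mg/L

78 mg/L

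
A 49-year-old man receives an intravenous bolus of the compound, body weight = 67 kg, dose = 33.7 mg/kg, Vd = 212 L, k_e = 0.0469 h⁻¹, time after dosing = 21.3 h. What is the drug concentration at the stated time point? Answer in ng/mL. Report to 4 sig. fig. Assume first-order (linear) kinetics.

3922 ng/mL

Total dose = 33.7 × 67 = 2258 mg
C₀ = Dose / Vd = 2258 / 212 = 10.65 mg/L
C = C₀ · e^(−k·t) = 10.65 × e^(−0.04690 × 21.3)
  = 10.65 × 0.3683 = 3.922 mg/L
Convert: 3.922 mg/L × 1000 = 3922 ng/mL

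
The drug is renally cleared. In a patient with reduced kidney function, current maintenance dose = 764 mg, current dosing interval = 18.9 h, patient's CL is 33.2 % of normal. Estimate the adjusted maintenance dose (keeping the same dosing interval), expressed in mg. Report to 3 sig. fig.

254 mg

To keep the same average steady-state level, dosing rate must scale with clearance.
CL ratio = 33.2 / 100 = 0.3320
New dose (same interval) = 764 × 0.3320 = 253.6 mg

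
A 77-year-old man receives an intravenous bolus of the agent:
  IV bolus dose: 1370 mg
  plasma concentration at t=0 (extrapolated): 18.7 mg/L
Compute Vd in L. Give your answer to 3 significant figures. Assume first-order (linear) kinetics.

73.3 L

Vd = Dose / C₀ = 1370 / 18.7 = 73.26 L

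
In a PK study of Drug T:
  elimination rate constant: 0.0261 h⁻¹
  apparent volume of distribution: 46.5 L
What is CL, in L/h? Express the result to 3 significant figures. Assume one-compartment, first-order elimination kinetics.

1.21 L/h

CL = k × Vd = 0.0261 × 46.5 = 1.214 L/h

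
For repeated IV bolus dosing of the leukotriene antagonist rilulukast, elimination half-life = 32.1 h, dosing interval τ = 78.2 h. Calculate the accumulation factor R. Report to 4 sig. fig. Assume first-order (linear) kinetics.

1.227

k = ln2 / t½ = 0.693147 / 32.1 = 0.02159 h⁻¹
e^(−kτ) = e^(−0.02159 × 78.2) = 0.1848
Accumulation ratio R = 1 / (1 − e^(−kτ)) = 1 / (1 − 0.1848) = 1.227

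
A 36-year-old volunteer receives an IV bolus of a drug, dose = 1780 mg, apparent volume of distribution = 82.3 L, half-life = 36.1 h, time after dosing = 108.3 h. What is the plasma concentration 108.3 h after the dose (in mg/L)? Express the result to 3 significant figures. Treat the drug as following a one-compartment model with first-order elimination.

2.70 mg/L

C₀ = Dose / Vd = 1780 / 82.3 = 21.63 mg/L
k = ln2 / t½ = 0.693147 / 36.1 = 0.01920 h⁻¹
t / t½ = 108.3 / 36.1 = 3 half-lives
C = C₀ × (1/2)^3 = 21.63 × 0.1250 = 2.704 mg/L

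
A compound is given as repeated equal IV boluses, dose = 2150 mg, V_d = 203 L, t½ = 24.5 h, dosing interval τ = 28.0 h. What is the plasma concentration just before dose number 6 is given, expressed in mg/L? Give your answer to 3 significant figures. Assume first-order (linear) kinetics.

C₀ per dose = Dose / Vd = 2150 / 203 = 10.59 mg/L
k = ln2 / t½ = 0.693147 / 24.5 = 0.02829 h⁻¹
Fraction remaining after one interval: r = e^(−kτ) = e^(−0.02829 × 28.0) = 0.4529
Before dose 6, 5 doses have been given (aged 1τ, 2τ, 3τ, 4τ, 5τ).
C_trough = C₀ × (r + r² + … + r^5) = C₀ × r(1−r^5)/(1−r)
        = 10.59 × 0.4529 × (1 − 0.01906) / (1 − 0.4529) = 8.600 mg/L

8.60 mg/L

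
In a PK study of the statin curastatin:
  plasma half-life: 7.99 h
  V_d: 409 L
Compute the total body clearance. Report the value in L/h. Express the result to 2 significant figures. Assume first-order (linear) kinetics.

k = ln2 / t½ = 0.693147 / 7.99 = 0.08675 h⁻¹
CL = k × Vd = 0.08675 × 409 = 35.48 L/h

35 L/h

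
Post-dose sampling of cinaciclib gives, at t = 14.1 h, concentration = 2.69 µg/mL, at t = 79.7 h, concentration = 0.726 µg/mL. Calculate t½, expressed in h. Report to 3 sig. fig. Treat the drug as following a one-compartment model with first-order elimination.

k = ln(C₁/C₂) / (t₂ − t₁) = ln(2.69/0.726) / (79.7 − 14.1)
  = 1.310 / 65.60 = 0.01997 h⁻¹
t½ = ln2 / k = 0.693147 / 0.01997 = 34.71 h

34.7 h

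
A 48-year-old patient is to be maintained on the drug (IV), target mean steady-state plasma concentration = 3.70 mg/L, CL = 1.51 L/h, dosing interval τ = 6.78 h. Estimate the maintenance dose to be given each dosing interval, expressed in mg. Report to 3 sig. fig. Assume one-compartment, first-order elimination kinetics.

37.9 mg

At steady state, Dose/τ = Css × CL.
Dose = Css × CL × τ = 3.70 × 1.510 × 6.78 = 37.88 mg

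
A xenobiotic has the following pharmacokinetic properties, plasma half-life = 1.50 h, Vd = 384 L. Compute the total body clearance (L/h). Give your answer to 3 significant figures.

k = ln2 / t½ = 0.693147 / 1.50 = 0.4621 h⁻¹
CL = k × Vd = 0.4621 × 384 = 177.4 L/h

177 L/h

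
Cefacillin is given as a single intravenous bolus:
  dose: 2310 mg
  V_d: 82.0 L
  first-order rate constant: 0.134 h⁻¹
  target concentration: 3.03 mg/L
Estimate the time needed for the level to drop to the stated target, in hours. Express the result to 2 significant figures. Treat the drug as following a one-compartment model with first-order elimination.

C₀ = Dose / Vd = 2310 / 82.0 = 28.17 mg/L
t = ln(C₀ / C) / k = ln(28.17 / 3.03) / 0.1340
  = ln(9.297) / 0.1340 = 2.230 / 0.1340 = 16.64 h

17 h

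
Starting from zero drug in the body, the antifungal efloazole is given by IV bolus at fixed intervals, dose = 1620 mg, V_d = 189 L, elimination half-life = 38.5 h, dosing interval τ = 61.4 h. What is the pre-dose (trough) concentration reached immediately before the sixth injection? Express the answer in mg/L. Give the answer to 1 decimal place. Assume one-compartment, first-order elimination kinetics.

4.2 mg/L

C₀ per dose = Dose / Vd = 1620 / 189 = 8.571 mg/L
k = ln2 / t½ = 0.693147 / 38.5 = 0.01800 h⁻¹
Fraction remaining after one interval: r = e^(−kτ) = e^(−0.01800 × 61.4) = 0.3311
Before dose 6, 5 doses have been given (aged 1τ, 2τ, 3τ, 4τ, 5τ).
C_trough = C₀ × (r + r² + … + r^5) = C₀ × r(1−r^5)/(1−r)
        = 8.571 × 0.3311 × (1 − 0.003979) / (1 − 0.3311) = 4.226 mg/L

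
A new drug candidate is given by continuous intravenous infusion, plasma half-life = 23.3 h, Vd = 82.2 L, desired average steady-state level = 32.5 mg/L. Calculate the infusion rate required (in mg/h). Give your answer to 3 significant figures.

79.5 mg/h

k = ln2 / t½ = 0.693147 / 23.3 = 0.02975 h⁻¹
CL = k × Vd = 0.02975 × 82.2 = 2.445 L/h
At steady state, infusion rate R₀ = Css × CL = 32.5 × 2.445 = 79.46 mg/h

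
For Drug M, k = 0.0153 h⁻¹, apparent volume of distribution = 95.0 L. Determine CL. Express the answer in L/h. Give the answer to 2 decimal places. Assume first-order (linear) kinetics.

CL = k × Vd = 0.0153 × 95.0 = 1.454 L/h

1.45 L/h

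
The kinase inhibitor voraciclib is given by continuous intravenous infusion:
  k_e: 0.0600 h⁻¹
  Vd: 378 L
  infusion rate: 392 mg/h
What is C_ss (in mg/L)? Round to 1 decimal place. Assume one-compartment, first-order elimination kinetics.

17.3 mg/L

CL = k × Vd = 0.06000 × 378 = 22.68 L/h
At steady state Css = R₀ / CL = 392 / 22.68 = 17.28 mg/L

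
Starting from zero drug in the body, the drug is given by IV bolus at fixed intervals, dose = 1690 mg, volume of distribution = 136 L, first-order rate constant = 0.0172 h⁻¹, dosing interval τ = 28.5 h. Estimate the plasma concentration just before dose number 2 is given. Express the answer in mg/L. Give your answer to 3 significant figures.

C₀ per dose = Dose / Vd = 1690 / 136 = 12.43 mg/L
Fraction remaining after one interval: r = e^(−kτ) = e^(−0.01720 × 28.5) = 0.6125
Before dose 2, 1 dose has been given (aged 1τ).
C_trough = C₀ × r = 12.43 × 0.6125 = 7.613 mg/L

7.61 mg/L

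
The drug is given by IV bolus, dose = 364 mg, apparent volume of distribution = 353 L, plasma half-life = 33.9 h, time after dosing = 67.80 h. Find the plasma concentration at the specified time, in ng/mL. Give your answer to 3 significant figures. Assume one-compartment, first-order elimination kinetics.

C₀ = Dose / Vd = 364.0 / 353 = 1.031 mg/L
k = ln2 / t½ = 0.693147 / 33.9 = 0.02045 h⁻¹
t / t½ = 67.80 / 33.9 = 2 half-lives
C = C₀ × (1/2)^2 = 1.031 × 0.2500 = 0.2578 mg/L
Convert: 0.2578 mg/L × 1000 = 257.8 ng/mL

258 ng/mL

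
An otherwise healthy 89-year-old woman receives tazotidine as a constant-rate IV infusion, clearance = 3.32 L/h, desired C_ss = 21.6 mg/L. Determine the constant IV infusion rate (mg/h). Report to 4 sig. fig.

71.71 mg/h

At steady state, infusion rate R₀ = Css × CL = 21.6 × 3.320 = 71.71 mg/h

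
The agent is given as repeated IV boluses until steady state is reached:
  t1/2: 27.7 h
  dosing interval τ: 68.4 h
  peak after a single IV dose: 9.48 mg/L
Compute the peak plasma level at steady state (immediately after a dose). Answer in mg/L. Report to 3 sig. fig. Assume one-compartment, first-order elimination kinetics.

k = ln2 / t½ = 0.693147 / 27.7 = 0.02502 h⁻¹
e^(−kτ) = e^(−0.02502 × 68.4) = 0.1806
Accumulation ratio R = 1 / (1 − e^(−kτ)) = 1 / (1 − 0.1806) = 1.220
Steady-state peak = C₀ × R = 9.48 × 1.220 = 11.57 mg/L

11.6 mg/L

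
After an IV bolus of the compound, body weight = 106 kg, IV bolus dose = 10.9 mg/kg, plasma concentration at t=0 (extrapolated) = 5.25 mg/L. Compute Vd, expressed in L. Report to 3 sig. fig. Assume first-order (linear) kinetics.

220 L

Dose = 10.9 × 106 = 1155 mg
Vd = Dose / C₀ = 1155 / 5.25 = 220.0 L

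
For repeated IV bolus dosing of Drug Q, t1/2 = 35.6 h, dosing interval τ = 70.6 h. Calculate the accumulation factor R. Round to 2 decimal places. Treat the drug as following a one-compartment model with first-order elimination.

k = ln2 / t½ = 0.693147 / 35.6 = 0.01947 h⁻¹
e^(−kτ) = e^(−0.01947 × 70.6) = 0.2529
Accumulation ratio R = 1 / (1 − e^(−kτ)) = 1 / (1 − 0.2529) = 1.339

1.34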